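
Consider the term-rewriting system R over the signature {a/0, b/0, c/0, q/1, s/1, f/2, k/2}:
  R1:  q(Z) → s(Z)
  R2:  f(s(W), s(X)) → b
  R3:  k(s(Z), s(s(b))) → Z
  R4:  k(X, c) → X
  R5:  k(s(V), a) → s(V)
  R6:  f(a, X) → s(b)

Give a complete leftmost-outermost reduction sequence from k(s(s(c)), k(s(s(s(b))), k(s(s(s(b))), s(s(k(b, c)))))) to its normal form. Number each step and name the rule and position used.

s(c)

1. k(s(s(c)), k(s(s(s(b))), k(s(s(s(b))), s(s(k(b, c))))))  →  k(s(s(c)), k(s(s(s(b))), k(s(s(s(b))), s(s(b)))))   [R4 at 2.2.2.1.1]
2. k(s(s(c)), k(s(s(s(b))), k(s(s(s(b))), s(s(b)))))  →  k(s(s(c)), k(s(s(s(b))), s(s(b))))   [R3 at 2.2]
3. k(s(s(c)), k(s(s(s(b))), s(s(b))))  →  k(s(s(c)), s(s(b)))   [R3 at 2]
4. k(s(s(c)), s(s(b)))  →  s(c)   [R3 at ε]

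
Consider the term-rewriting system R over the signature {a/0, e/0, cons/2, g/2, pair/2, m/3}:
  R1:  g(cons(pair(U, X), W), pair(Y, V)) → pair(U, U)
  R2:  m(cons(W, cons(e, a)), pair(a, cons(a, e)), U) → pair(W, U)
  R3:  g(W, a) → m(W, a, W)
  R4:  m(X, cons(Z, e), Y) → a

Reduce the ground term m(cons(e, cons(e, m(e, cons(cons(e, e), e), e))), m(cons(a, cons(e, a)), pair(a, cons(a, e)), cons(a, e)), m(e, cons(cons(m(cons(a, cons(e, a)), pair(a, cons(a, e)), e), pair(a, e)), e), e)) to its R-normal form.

pair(e, a)

1. m(cons(e, cons(e, m(e, cons(cons(e, e), e), e))), m(cons(a, cons(e, a)), pair(a, cons(a, e)), cons(a, e)), m(e, cons(cons(m(cons(a, cons(e, a)), pair(a, cons(a, e)), e), pair(a, e)), e), e))  →  m(cons(e, cons(e, a)), m(cons(a, cons(e, a)), pair(a, cons(a, e)), cons(a, e)), m(e, cons(cons(m(cons(a, cons(e, a)), pair(a, cons(a, e)), e), pair(a, e)), e), e))   [R4 at 1.2.2]
2. m(cons(e, cons(e, a)), m(cons(a, cons(e, a)), pair(a, cons(a, e)), cons(a, e)), m(e, cons(cons(m(cons(a, cons(e, a)), pair(a, cons(a, e)), e), pair(a, e)), e), e))  →  m(cons(e, cons(e, a)), pair(a, cons(a, e)), m(e, cons(cons(m(cons(a, cons(e, a)), pair(a, cons(a, e)), e), pair(a, e)), e), e))   [R2 at 2]
3. m(cons(e, cons(e, a)), pair(a, cons(a, e)), m(e, cons(cons(m(cons(a, cons(e, a)), pair(a, cons(a, e)), e), pair(a, e)), e), e))  →  pair(e, m(e, cons(cons(m(cons(a, cons(e, a)), pair(a, cons(a, e)), e), pair(a, e)), e), e))   [R2 at ε]
4. pair(e, m(e, cons(cons(m(cons(a, cons(e, a)), pair(a, cons(a, e)), e), pair(a, e)), e), e))  →  pair(e, a)   [R4 at 2]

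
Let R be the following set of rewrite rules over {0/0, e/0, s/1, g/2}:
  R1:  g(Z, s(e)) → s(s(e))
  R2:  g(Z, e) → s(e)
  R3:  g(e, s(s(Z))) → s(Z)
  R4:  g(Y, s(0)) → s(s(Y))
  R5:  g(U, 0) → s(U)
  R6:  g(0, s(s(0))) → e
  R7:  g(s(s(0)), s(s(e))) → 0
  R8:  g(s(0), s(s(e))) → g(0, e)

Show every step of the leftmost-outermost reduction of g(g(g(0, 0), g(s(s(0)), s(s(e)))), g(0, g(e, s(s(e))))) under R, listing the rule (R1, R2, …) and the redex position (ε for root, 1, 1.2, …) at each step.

1. g(g(g(0, 0), g(s(s(0)), s(s(e)))), g(0, g(e, s(s(e)))))  →  g(g(s(0), g(s(s(0)), s(s(e)))), g(0, g(e, s(s(e)))))   [R5 at 1.1]
2. g(g(s(0), g(s(s(0)), s(s(e)))), g(0, g(e, s(s(e)))))  →  g(g(s(0), 0), g(0, g(e, s(s(e)))))   [R7 at 1.2]
3. g(g(s(0), 0), g(0, g(e, s(s(e)))))  →  g(s(s(0)), g(0, g(e, s(s(e)))))   [R5 at 1]
4. g(s(s(0)), g(0, g(e, s(s(e)))))  →  g(s(s(0)), g(0, s(e)))   [R3 at 2.2]
5. g(s(s(0)), g(0, s(e)))  →  g(s(s(0)), s(s(e)))   [R1 at 2]
6. g(s(s(0)), s(s(e)))  →  0   [R7 at ε]

0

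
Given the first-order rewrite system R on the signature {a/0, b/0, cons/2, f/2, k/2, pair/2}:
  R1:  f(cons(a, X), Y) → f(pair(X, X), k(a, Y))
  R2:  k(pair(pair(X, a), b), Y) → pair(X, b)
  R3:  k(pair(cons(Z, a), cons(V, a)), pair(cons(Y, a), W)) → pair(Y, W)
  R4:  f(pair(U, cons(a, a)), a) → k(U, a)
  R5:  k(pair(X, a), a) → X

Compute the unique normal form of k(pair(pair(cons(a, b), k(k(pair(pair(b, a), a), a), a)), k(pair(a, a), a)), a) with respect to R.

pair(cons(a, b), b)

1. k(pair(pair(cons(a, b), k(k(pair(pair(b, a), a), a), a)), k(pair(a, a), a)), a)  →  k(pair(pair(cons(a, b), k(pair(b, a), a)), k(pair(a, a), a)), a)   [R5 at 1.1.2.1]
2. k(pair(pair(cons(a, b), k(pair(b, a), a)), k(pair(a, a), a)), a)  →  k(pair(pair(cons(a, b), b), k(pair(a, a), a)), a)   [R5 at 1.1.2]
3. k(pair(pair(cons(a, b), b), k(pair(a, a), a)), a)  →  k(pair(pair(cons(a, b), b), a), a)   [R5 at 1.2]
4. k(pair(pair(cons(a, b), b), a), a)  →  pair(cons(a, b), b)   [R5 at ε]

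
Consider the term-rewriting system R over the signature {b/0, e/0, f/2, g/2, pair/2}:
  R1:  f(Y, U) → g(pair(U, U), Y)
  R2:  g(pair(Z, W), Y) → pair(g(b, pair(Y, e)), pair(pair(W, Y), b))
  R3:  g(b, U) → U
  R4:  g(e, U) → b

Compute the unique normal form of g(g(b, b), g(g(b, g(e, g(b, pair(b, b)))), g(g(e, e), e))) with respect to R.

1. g(g(b, b), g(g(b, g(e, g(b, pair(b, b)))), g(g(e, e), e)))  →  g(b, g(g(b, g(e, g(b, pair(b, b)))), g(g(e, e), e)))   [R3 at 1]
2. g(b, g(g(b, g(e, g(b, pair(b, b)))), g(g(e, e), e)))  →  g(g(b, g(e, g(b, pair(b, b)))), g(g(e, e), e))   [R3 at ε]
3. g(g(b, g(e, g(b, pair(b, b)))), g(g(e, e), e))  →  g(g(e, g(b, pair(b, b))), g(g(e, e), e))   [R3 at 1]
4. g(g(e, g(b, pair(b, b))), g(g(e, e), e))  →  g(b, g(g(e, e), e))   [R4 at 1]
5. g(b, g(g(e, e), e))  →  g(g(e, e), e)   [R3 at ε]
6. g(g(e, e), e)  →  g(b, e)   [R4 at 1]
7. g(b, e)  →  e   [R3 at ε]

e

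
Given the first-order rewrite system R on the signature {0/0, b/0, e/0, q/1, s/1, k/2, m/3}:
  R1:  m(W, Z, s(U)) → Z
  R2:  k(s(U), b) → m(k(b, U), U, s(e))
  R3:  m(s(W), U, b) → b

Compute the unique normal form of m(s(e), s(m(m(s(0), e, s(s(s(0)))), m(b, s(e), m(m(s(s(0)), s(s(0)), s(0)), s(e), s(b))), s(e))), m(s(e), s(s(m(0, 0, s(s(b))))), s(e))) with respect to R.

1. m(s(e), s(m(m(s(0), e, s(s(s(0)))), m(b, s(e), m(m(s(s(0)), s(s(0)), s(0)), s(e), s(b))), s(e))), m(s(e), s(s(m(0, 0, s(s(b))))), s(e)))  →  m(s(e), s(m(b, s(e), m(m(s(s(0)), s(s(0)), s(0)), s(e), s(b)))), m(s(e), s(s(m(0, 0, s(s(b))))), s(e)))   [R1 at 2.1]
2. m(s(e), s(m(b, s(e), m(m(s(s(0)), s(s(0)), s(0)), s(e), s(b)))), m(s(e), s(s(m(0, 0, s(s(b))))), s(e)))  →  m(s(e), s(m(b, s(e), s(e))), m(s(e), s(s(m(0, 0, s(s(b))))), s(e)))   [R1 at 2.1.3]
3. m(s(e), s(m(b, s(e), s(e))), m(s(e), s(s(m(0, 0, s(s(b))))), s(e)))  →  m(s(e), s(s(e)), m(s(e), s(s(m(0, 0, s(s(b))))), s(e)))   [R1 at 2.1]
4. m(s(e), s(s(e)), m(s(e), s(s(m(0, 0, s(s(b))))), s(e)))  →  m(s(e), s(s(e)), s(s(m(0, 0, s(s(b))))))   [R1 at 3]
5. m(s(e), s(s(e)), s(s(m(0, 0, s(s(b))))))  →  s(s(e))   [R1 at ε]

s(s(e))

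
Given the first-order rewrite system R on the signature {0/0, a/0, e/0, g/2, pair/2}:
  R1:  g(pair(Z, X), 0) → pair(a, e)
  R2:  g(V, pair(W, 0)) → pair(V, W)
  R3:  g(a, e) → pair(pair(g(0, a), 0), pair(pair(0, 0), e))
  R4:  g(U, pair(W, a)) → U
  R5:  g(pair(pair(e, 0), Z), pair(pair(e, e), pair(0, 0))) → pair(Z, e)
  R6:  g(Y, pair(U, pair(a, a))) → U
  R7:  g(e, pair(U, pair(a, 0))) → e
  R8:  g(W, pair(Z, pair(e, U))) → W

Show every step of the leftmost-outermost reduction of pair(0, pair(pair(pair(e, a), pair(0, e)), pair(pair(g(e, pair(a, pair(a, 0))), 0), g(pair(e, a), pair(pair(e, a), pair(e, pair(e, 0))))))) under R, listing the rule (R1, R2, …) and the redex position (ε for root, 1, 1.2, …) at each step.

pair(0, pair(pair(pair(e, a), pair(0, e)), pair(pair(e, 0), pair(e, a))))

1. pair(0, pair(pair(pair(e, a), pair(0, e)), pair(pair(g(e, pair(a, pair(a, 0))), 0), g(pair(e, a), pair(pair(e, a), pair(e, pair(e, 0)))))))  →  pair(0, pair(pair(pair(e, a), pair(0, e)), pair(pair(e, 0), g(pair(e, a), pair(pair(e, a), pair(e, pair(e, 0)))))))   [R7 at 2.2.1.1]
2. pair(0, pair(pair(pair(e, a), pair(0, e)), pair(pair(e, 0), g(pair(e, a), pair(pair(e, a), pair(e, pair(e, 0)))))))  →  pair(0, pair(pair(pair(e, a), pair(0, e)), pair(pair(e, 0), pair(e, a))))   [R8 at 2.2.2]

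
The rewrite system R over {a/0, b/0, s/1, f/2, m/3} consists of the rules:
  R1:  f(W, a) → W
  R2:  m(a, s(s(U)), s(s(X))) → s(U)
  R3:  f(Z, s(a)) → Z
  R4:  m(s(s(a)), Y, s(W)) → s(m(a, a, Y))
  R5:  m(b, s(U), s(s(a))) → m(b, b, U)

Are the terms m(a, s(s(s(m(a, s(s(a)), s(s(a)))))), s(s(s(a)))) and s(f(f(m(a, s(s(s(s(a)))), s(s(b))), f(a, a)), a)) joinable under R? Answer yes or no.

Reduce t₁ = m(a, s(s(s(m(a, s(s(a)), s(s(a)))))), s(s(s(a)))):
1. m(a, s(s(s(m(a, s(s(a)), s(s(a)))))), s(s(s(a))))  →  s(s(m(a, s(s(a)), s(s(a)))))   [R2 at ε]
2. s(s(m(a, s(s(a)), s(s(a)))))  →  s(s(s(a)))   [R2 at 1.1]

Reduce t₂ = s(f(f(m(a, s(s(s(s(a)))), s(s(b))), f(a, a)), a)):
1. s(f(f(m(a, s(s(s(s(a)))), s(s(b))), f(a, a)), a))  →  s(f(m(a, s(s(s(s(a)))), s(s(b))), f(a, a)))   [R1 at 1]
2. s(f(m(a, s(s(s(s(a)))), s(s(b))), f(a, a)))  →  s(f(s(s(s(a))), f(a, a)))   [R2 at 1.1]
3. s(f(s(s(s(a))), f(a, a)))  →  s(f(s(s(s(a))), a))   [R1 at 1.2]
4. s(f(s(s(s(a))), a))  →  s(s(s(s(a))))   [R1 at 1]

no — NF(t₁) = s(s(s(a))), NF(t₂) = s(s(s(s(a))))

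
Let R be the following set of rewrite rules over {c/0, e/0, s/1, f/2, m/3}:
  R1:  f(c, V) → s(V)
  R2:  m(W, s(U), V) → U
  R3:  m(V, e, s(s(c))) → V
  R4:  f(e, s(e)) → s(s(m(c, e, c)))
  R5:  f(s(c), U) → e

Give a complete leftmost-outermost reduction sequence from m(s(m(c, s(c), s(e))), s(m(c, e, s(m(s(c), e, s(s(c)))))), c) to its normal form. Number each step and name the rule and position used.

c

1. m(s(m(c, s(c), s(e))), s(m(c, e, s(m(s(c), e, s(s(c)))))), c)  →  m(c, e, s(m(s(c), e, s(s(c)))))   [R2 at ε]
2. m(c, e, s(m(s(c), e, s(s(c)))))  →  m(c, e, s(s(c)))   [R3 at 3.1]
3. m(c, e, s(s(c)))  →  c   [R3 at ε]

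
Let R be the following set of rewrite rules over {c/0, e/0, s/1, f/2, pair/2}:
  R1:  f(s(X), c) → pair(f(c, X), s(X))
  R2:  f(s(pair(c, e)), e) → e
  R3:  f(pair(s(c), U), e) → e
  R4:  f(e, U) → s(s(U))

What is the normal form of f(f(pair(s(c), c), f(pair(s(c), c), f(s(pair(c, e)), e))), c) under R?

1. f(f(pair(s(c), c), f(pair(s(c), c), f(s(pair(c, e)), e))), c)  →  f(f(pair(s(c), c), f(pair(s(c), c), e)), c)   [R2 at 1.2.2]
2. f(f(pair(s(c), c), f(pair(s(c), c), e)), c)  →  f(f(pair(s(c), c), e), c)   [R3 at 1.2]
3. f(f(pair(s(c), c), e), c)  →  f(e, c)   [R3 at 1]
4. f(e, c)  →  s(s(c))   [R4 at ε]

s(s(c))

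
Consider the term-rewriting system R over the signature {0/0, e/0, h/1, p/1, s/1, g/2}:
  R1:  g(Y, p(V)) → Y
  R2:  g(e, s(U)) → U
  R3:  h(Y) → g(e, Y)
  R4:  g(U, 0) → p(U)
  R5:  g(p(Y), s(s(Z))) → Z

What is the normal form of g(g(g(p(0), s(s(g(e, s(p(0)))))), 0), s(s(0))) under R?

0

1. g(g(g(p(0), s(s(g(e, s(p(0)))))), 0), s(s(0)))  →  g(p(g(p(0), s(s(g(e, s(p(0))))))), s(s(0)))   [R4 at 1]
2. g(p(g(p(0), s(s(g(e, s(p(0))))))), s(s(0)))  →  0   [R5 at ε]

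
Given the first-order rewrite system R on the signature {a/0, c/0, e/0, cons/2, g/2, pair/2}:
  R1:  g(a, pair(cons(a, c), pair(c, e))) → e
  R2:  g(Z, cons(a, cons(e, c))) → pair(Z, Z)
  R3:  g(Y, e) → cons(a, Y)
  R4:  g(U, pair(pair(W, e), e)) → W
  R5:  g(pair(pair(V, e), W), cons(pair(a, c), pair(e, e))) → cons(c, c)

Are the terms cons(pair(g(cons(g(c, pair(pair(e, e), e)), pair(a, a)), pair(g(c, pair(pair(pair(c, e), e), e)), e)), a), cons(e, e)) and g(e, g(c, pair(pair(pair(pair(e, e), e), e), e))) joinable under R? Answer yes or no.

Reduce t₁ = cons(pair(g(cons(g(c, pair(pair(e, e), e)), pair(a, a)), pair(g(c, pair(pair(pair(c, e), e), e)), e)), a), cons(e, e)):
1. cons(pair(g(cons(g(c, pair(pair(e, e), e)), pair(a, a)), pair(g(c, pair(pair(pair(c, e), e), e)), e)), a), cons(e, e))  →  cons(pair(g(cons(e, pair(a, a)), pair(g(c, pair(pair(pair(c, e), e), e)), e)), a), cons(e, e))   [R4 at 1.1.1.1]
2. cons(pair(g(cons(e, pair(a, a)), pair(g(c, pair(pair(pair(c, e), e), e)), e)), a), cons(e, e))  →  cons(pair(g(cons(e, pair(a, a)), pair(pair(c, e), e)), a), cons(e, e))   [R4 at 1.1.2.1]
3. cons(pair(g(cons(e, pair(a, a)), pair(pair(c, e), e)), a), cons(e, e))  →  cons(pair(c, a), cons(e, e))   [R4 at 1.1]

Reduce t₂ = g(e, g(c, pair(pair(pair(pair(e, e), e), e), e))):
1. g(e, g(c, pair(pair(pair(pair(e, e), e), e), e)))  →  g(e, pair(pair(e, e), e))   [R4 at 2]
2. g(e, pair(pair(e, e), e))  →  e   [R4 at ε]

no — NF(t₁) = cons(pair(c, a), cons(e, e)), NF(t₂) = e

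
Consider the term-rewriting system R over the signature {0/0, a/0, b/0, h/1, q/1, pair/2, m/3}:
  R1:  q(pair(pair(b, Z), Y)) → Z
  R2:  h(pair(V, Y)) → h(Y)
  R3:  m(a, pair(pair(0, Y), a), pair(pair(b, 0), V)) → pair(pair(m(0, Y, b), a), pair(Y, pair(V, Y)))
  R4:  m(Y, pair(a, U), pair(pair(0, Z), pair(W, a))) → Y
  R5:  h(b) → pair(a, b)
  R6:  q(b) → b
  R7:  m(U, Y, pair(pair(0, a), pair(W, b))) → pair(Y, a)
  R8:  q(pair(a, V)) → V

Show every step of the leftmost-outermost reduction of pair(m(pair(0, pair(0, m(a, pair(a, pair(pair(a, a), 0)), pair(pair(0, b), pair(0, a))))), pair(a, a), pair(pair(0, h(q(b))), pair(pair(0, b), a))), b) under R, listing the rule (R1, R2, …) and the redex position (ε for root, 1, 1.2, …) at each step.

1. pair(m(pair(0, pair(0, m(a, pair(a, pair(pair(a, a), 0)), pair(pair(0, b), pair(0, a))))), pair(a, a), pair(pair(0, h(q(b))), pair(pair(0, b), a))), b)  →  pair(pair(0, pair(0, m(a, pair(a, pair(pair(a, a), 0)), pair(pair(0, b), pair(0, a))))), b)   [R4 at 1]
2. pair(pair(0, pair(0, m(a, pair(a, pair(pair(a, a), 0)), pair(pair(0, b), pair(0, a))))), b)  →  pair(pair(0, pair(0, a)), b)   [R4 at 1.2.2]

pair(pair(0, pair(0, a)), b)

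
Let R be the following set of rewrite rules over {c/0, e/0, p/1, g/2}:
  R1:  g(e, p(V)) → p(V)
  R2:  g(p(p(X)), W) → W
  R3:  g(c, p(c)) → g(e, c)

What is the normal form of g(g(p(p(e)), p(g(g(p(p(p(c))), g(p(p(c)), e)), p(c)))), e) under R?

e

1. g(g(p(p(e)), p(g(g(p(p(p(c))), g(p(p(c)), e)), p(c)))), e)  →  g(p(g(g(p(p(p(c))), g(p(p(c)), e)), p(c))), e)   [R2 at 1]
2. g(p(g(g(p(p(p(c))), g(p(p(c)), e)), p(c))), e)  →  g(p(g(g(p(p(c)), e), p(c))), e)   [R2 at 1.1.1]
3. g(p(g(g(p(p(c)), e), p(c))), e)  →  g(p(g(e, p(c))), e)   [R2 at 1.1.1]
4. g(p(g(e, p(c))), e)  →  g(p(p(c)), e)   [R1 at 1.1]
5. g(p(p(c)), e)  →  e   [R2 at ε]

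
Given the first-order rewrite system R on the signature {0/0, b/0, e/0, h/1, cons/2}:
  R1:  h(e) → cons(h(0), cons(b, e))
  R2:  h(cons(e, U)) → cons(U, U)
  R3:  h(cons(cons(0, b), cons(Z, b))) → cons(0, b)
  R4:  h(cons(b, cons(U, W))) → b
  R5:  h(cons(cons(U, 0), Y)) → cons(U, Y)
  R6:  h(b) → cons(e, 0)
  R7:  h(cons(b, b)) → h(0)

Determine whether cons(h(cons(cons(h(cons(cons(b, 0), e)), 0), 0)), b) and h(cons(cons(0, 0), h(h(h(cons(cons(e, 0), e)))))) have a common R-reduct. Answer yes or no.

no — NF(t₁) = cons(cons(cons(b, e), 0), b), NF(t₂) = cons(0, cons(e, e))

Reduce t₁ = cons(h(cons(cons(h(cons(cons(b, 0), e)), 0), 0)), b):
1. cons(h(cons(cons(h(cons(cons(b, 0), e)), 0), 0)), b)  →  cons(cons(h(cons(cons(b, 0), e)), 0), b)   [R5 at 1]
2. cons(cons(h(cons(cons(b, 0), e)), 0), b)  →  cons(cons(cons(b, e), 0), b)   [R5 at 1.1]

Reduce t₂ = h(cons(cons(0, 0), h(h(h(cons(cons(e, 0), e)))))):
1. h(cons(cons(0, 0), h(h(h(cons(cons(e, 0), e))))))  →  cons(0, h(h(h(cons(cons(e, 0), e)))))   [R5 at ε]
2. cons(0, h(h(h(cons(cons(e, 0), e)))))  →  cons(0, h(h(cons(e, e))))   [R5 at 2.1.1]
3. cons(0, h(h(cons(e, e))))  →  cons(0, h(cons(e, e)))   [R2 at 2.1]
4. cons(0, h(cons(e, e)))  →  cons(0, cons(e, e))   [R2 at 2]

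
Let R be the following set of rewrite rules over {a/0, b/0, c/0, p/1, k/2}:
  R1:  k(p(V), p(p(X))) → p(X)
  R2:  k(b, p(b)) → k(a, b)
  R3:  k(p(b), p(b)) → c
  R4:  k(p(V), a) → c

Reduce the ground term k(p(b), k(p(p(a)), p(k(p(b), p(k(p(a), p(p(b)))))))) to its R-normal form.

1. k(p(b), k(p(p(a)), p(k(p(b), p(k(p(a), p(p(b))))))))  →  k(p(b), k(p(p(a)), p(k(p(b), p(p(b))))))   [R1 at 2.2.1.2.1]
2. k(p(b), k(p(p(a)), p(k(p(b), p(p(b))))))  →  k(p(b), k(p(p(a)), p(p(b))))   [R1 at 2.2.1]
3. k(p(b), k(p(p(a)), p(p(b))))  →  k(p(b), p(b))   [R1 at 2]
4. k(p(b), p(b))  →  c   [R3 at ε]

c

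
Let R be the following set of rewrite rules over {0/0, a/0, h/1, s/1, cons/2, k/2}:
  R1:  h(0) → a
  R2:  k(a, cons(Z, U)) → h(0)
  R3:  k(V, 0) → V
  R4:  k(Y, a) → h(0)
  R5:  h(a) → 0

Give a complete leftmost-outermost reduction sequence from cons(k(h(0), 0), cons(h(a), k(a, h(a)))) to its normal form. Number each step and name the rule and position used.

1. cons(k(h(0), 0), cons(h(a), k(a, h(a))))  →  cons(h(0), cons(h(a), k(a, h(a))))   [R3 at 1]
2. cons(h(0), cons(h(a), k(a, h(a))))  →  cons(a, cons(h(a), k(a, h(a))))   [R1 at 1]
3. cons(a, cons(h(a), k(a, h(a))))  →  cons(a, cons(0, k(a, h(a))))   [R5 at 2.1]
4. cons(a, cons(0, k(a, h(a))))  →  cons(a, cons(0, k(a, 0)))   [R5 at 2.2.2]
5. cons(a, cons(0, k(a, 0)))  →  cons(a, cons(0, a))   [R3 at 2.2]

cons(a, cons(0, a))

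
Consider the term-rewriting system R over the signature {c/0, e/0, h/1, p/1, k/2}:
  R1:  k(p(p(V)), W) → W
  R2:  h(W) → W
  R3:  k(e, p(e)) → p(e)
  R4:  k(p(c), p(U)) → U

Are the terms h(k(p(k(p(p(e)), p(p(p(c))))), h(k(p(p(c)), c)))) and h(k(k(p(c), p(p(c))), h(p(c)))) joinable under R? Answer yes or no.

Reduce t₁ = h(k(p(k(p(p(e)), p(p(p(c))))), h(k(p(p(c)), c)))):
1. h(k(p(k(p(p(e)), p(p(p(c))))), h(k(p(p(c)), c))))  →  k(p(k(p(p(e)), p(p(p(c))))), h(k(p(p(c)), c)))   [R2 at ε]
2. k(p(k(p(p(e)), p(p(p(c))))), h(k(p(p(c)), c)))  →  k(p(p(p(p(c)))), h(k(p(p(c)), c)))   [R1 at 1.1]
3. k(p(p(p(p(c)))), h(k(p(p(c)), c)))  →  h(k(p(p(c)), c))   [R1 at ε]
4. h(k(p(p(c)), c))  →  k(p(p(c)), c)   [R2 at ε]
5. k(p(p(c)), c)  →  c   [R1 at ε]

Reduce t₂ = h(k(k(p(c), p(p(c))), h(p(c)))):
1. h(k(k(p(c), p(p(c))), h(p(c))))  →  k(k(p(c), p(p(c))), h(p(c)))   [R2 at ε]
2. k(k(p(c), p(p(c))), h(p(c)))  →  k(p(c), h(p(c)))   [R4 at 1]
3. k(p(c), h(p(c)))  →  k(p(c), p(c))   [R2 at 2]
4. k(p(c), p(c))  →  c   [R4 at ε]

yes — NF(t₁) = c, NF(t₂) = c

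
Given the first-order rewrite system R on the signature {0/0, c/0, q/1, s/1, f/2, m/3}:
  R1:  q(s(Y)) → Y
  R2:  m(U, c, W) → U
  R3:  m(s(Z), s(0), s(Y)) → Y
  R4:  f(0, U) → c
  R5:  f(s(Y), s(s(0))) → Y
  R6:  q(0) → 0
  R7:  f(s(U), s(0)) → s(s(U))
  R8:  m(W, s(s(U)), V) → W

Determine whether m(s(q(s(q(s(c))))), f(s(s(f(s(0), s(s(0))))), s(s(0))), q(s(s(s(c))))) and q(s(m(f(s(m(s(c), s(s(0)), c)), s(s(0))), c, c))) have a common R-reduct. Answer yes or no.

Reduce t₁ = m(s(q(s(q(s(c))))), f(s(s(f(s(0), s(s(0))))), s(s(0))), q(s(s(s(c))))):
1. m(s(q(s(q(s(c))))), f(s(s(f(s(0), s(s(0))))), s(s(0))), q(s(s(s(c)))))  →  m(s(q(s(c))), f(s(s(f(s(0), s(s(0))))), s(s(0))), q(s(s(s(c)))))   [R1 at 1.1]
2. m(s(q(s(c))), f(s(s(f(s(0), s(s(0))))), s(s(0))), q(s(s(s(c)))))  →  m(s(c), f(s(s(f(s(0), s(s(0))))), s(s(0))), q(s(s(s(c)))))   [R1 at 1.1]
3. m(s(c), f(s(s(f(s(0), s(s(0))))), s(s(0))), q(s(s(s(c)))))  →  m(s(c), s(f(s(0), s(s(0)))), q(s(s(s(c)))))   [R5 at 2]
4. m(s(c), s(f(s(0), s(s(0)))), q(s(s(s(c)))))  →  m(s(c), s(0), q(s(s(s(c)))))   [R5 at 2.1]
5. m(s(c), s(0), q(s(s(s(c)))))  →  m(s(c), s(0), s(s(c)))   [R1 at 3]
6. m(s(c), s(0), s(s(c)))  →  s(c)   [R3 at ε]

Reduce t₂ = q(s(m(f(s(m(s(c), s(s(0)), c)), s(s(0))), c, c))):
1. q(s(m(f(s(m(s(c), s(s(0)), c)), s(s(0))), c, c)))  →  m(f(s(m(s(c), s(s(0)), c)), s(s(0))), c, c)   [R1 at ε]
2. m(f(s(m(s(c), s(s(0)), c)), s(s(0))), c, c)  →  f(s(m(s(c), s(s(0)), c)), s(s(0)))   [R2 at ε]
3. f(s(m(s(c), s(s(0)), c)), s(s(0)))  →  m(s(c), s(s(0)), c)   [R5 at ε]
4. m(s(c), s(s(0)), c)  →  s(c)   [R8 at ε]

yes — NF(t₁) = s(c), NF(t₂) = s(c)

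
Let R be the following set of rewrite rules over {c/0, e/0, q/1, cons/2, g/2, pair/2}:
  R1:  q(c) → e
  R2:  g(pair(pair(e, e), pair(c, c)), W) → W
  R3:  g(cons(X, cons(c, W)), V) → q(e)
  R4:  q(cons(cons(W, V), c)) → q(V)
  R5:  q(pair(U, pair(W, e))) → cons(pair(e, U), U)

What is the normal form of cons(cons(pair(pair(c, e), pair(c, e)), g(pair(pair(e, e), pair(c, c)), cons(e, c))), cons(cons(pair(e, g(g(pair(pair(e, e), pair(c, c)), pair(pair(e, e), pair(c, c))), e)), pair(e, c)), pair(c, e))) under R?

1. cons(cons(pair(pair(c, e), pair(c, e)), g(pair(pair(e, e), pair(c, c)), cons(e, c))), cons(cons(pair(e, g(g(pair(pair(e, e), pair(c, c)), pair(pair(e, e), pair(c, c))), e)), pair(e, c)), pair(c, e)))  →  cons(cons(pair(pair(c, e), pair(c, e)), cons(e, c)), cons(cons(pair(e, g(g(pair(pair(e, e), pair(c, c)), pair(pair(e, e), pair(c, c))), e)), pair(e, c)), pair(c, e)))   [R2 at 1.2]
2. cons(cons(pair(pair(c, e), pair(c, e)), cons(e, c)), cons(cons(pair(e, g(g(pair(pair(e, e), pair(c, c)), pair(pair(e, e), pair(c, c))), e)), pair(e, c)), pair(c, e)))  →  cons(cons(pair(pair(c, e), pair(c, e)), cons(e, c)), cons(cons(pair(e, g(pair(pair(e, e), pair(c, c)), e)), pair(e, c)), pair(c, e)))   [R2 at 2.1.1.2.1]
3. cons(cons(pair(pair(c, e), pair(c, e)), cons(e, c)), cons(cons(pair(e, g(pair(pair(e, e), pair(c, c)), e)), pair(e, c)), pair(c, e)))  →  cons(cons(pair(pair(c, e), pair(c, e)), cons(e, c)), cons(cons(pair(e, e), pair(e, c)), pair(c, e)))   [R2 at 2.1.1.2]

cons(cons(pair(pair(c, e), pair(c, e)), cons(e, c)), cons(cons(pair(e, e), pair(e, c)), pair(c, e)))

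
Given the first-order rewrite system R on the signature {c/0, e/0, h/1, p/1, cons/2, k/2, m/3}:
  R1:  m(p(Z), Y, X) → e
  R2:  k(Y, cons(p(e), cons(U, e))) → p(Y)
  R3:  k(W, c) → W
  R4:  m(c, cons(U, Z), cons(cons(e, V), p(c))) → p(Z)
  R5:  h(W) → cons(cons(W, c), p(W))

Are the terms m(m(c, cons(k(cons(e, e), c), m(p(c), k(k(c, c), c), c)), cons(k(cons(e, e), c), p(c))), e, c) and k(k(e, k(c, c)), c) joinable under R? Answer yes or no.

Reduce t₁ = m(m(c, cons(k(cons(e, e), c), m(p(c), k(k(c, c), c), c)), cons(k(cons(e, e), c), p(c))), e, c):
1. m(m(c, cons(k(cons(e, e), c), m(p(c), k(k(c, c), c), c)), cons(k(cons(e, e), c), p(c))), e, c)  →  m(m(c, cons(cons(e, e), m(p(c), k(k(c, c), c), c)), cons(k(cons(e, e), c), p(c))), e, c)   [R3 at 1.2.1]
2. m(m(c, cons(cons(e, e), m(p(c), k(k(c, c), c), c)), cons(k(cons(e, e), c), p(c))), e, c)  →  m(m(c, cons(cons(e, e), e), cons(k(cons(e, e), c), p(c))), e, c)   [R1 at 1.2.2]
3. m(m(c, cons(cons(e, e), e), cons(k(cons(e, e), c), p(c))), e, c)  →  m(m(c, cons(cons(e, e), e), cons(cons(e, e), p(c))), e, c)   [R3 at 1.3.1]
4. m(m(c, cons(cons(e, e), e), cons(cons(e, e), p(c))), e, c)  →  m(p(e), e, c)   [R4 at 1]
5. m(p(e), e, c)  →  e   [R1 at ε]

Reduce t₂ = k(k(e, k(c, c)), c):
1. k(k(e, k(c, c)), c)  →  k(e, k(c, c))   [R3 at ε]
2. k(e, k(c, c))  →  k(e, c)   [R3 at 2]
3. k(e, c)  →  e   [R3 at ε]

yes — NF(t₁) = e, NF(t₂) = e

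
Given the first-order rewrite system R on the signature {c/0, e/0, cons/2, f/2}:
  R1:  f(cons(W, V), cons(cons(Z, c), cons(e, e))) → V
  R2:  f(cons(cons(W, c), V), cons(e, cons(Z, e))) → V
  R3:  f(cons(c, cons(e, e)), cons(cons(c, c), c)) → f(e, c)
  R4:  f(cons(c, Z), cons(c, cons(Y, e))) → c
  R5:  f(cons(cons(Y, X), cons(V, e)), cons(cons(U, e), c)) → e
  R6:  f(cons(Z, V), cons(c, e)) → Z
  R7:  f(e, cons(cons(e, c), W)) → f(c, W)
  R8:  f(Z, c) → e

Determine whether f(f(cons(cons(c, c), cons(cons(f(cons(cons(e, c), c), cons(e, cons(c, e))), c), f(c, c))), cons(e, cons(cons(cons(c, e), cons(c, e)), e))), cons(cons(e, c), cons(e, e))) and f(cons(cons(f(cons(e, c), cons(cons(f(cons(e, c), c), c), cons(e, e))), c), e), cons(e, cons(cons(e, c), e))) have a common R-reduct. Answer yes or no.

Reduce t₁ = f(f(cons(cons(c, c), cons(cons(f(cons(cons(e, c), c), cons(e, cons(c, e))), c), f(c, c))), cons(e, cons(cons(cons(c, e), cons(c, e)), e))), cons(cons(e, c), cons(e, e))):
1. f(f(cons(cons(c, c), cons(cons(f(cons(cons(e, c), c), cons(e, cons(c, e))), c), f(c, c))), cons(e, cons(cons(cons(c, e), cons(c, e)), e))), cons(cons(e, c), cons(e, e)))  →  f(cons(cons(f(cons(cons(e, c), c), cons(e, cons(c, e))), c), f(c, c)), cons(cons(e, c), cons(e, e)))   [R2 at 1]
2. f(cons(cons(f(cons(cons(e, c), c), cons(e, cons(c, e))), c), f(c, c)), cons(cons(e, c), cons(e, e)))  →  f(c, c)   [R1 at ε]
3. f(c, c)  →  e   [R8 at ε]

Reduce t₂ = f(cons(cons(f(cons(e, c), cons(cons(f(cons(e, c), c), c), cons(e, e))), c), e), cons(e, cons(cons(e, c), e))):
1. f(cons(cons(f(cons(e, c), cons(cons(f(cons(e, c), c), c), cons(e, e))), c), e), cons(e, cons(cons(e, c), e)))  →  e   [R2 at ε]

yes — NF(t₁) = e, NF(t₂) = e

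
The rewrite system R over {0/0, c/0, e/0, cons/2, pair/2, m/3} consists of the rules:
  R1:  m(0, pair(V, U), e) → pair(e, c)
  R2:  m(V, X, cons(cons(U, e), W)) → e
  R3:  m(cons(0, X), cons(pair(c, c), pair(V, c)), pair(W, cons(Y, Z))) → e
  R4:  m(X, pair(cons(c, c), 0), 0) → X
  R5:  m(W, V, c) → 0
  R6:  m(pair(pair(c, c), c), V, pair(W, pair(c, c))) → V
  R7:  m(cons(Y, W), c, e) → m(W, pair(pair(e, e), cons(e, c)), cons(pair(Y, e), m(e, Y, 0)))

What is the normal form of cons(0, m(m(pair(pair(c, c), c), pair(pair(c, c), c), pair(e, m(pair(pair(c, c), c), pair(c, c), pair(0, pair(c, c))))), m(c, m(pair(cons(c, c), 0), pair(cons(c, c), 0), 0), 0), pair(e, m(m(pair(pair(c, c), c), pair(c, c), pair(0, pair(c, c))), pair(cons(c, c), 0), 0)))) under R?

cons(0, c)

1. cons(0, m(m(pair(pair(c, c), c), pair(pair(c, c), c), pair(e, m(pair(pair(c, c), c), pair(c, c), pair(0, pair(c, c))))), m(c, m(pair(cons(c, c), 0), pair(cons(c, c), 0), 0), 0), pair(e, m(m(pair(pair(c, c), c), pair(c, c), pair(0, pair(c, c))), pair(cons(c, c), 0), 0))))  →  cons(0, m(m(pair(pair(c, c), c), pair(pair(c, c), c), pair(e, pair(c, c))), m(c, m(pair(cons(c, c), 0), pair(cons(c, c), 0), 0), 0), pair(e, m(m(pair(pair(c, c), c), pair(c, c), pair(0, pair(c, c))), pair(cons(c, c), 0), 0))))   [R6 at 2.1.3.2]
2. cons(0, m(m(pair(pair(c, c), c), pair(pair(c, c), c), pair(e, pair(c, c))), m(c, m(pair(cons(c, c), 0), pair(cons(c, c), 0), 0), 0), pair(e, m(m(pair(pair(c, c), c), pair(c, c), pair(0, pair(c, c))), pair(cons(c, c), 0), 0))))  →  cons(0, m(pair(pair(c, c), c), m(c, m(pair(cons(c, c), 0), pair(cons(c, c), 0), 0), 0), pair(e, m(m(pair(pair(c, c), c), pair(c, c), pair(0, pair(c, c))), pair(cons(c, c), 0), 0))))   [R6 at 2.1]
3. cons(0, m(pair(pair(c, c), c), m(c, m(pair(cons(c, c), 0), pair(cons(c, c), 0), 0), 0), pair(e, m(m(pair(pair(c, c), c), pair(c, c), pair(0, pair(c, c))), pair(cons(c, c), 0), 0))))  →  cons(0, m(pair(pair(c, c), c), m(c, pair(cons(c, c), 0), 0), pair(e, m(m(pair(pair(c, c), c), pair(c, c), pair(0, pair(c, c))), pair(cons(c, c), 0), 0))))   [R4 at 2.2.2]
4. cons(0, m(pair(pair(c, c), c), m(c, pair(cons(c, c), 0), 0), pair(e, m(m(pair(pair(c, c), c), pair(c, c), pair(0, pair(c, c))), pair(cons(c, c), 0), 0))))  →  cons(0, m(pair(pair(c, c), c), c, pair(e, m(m(pair(pair(c, c), c), pair(c, c), pair(0, pair(c, c))), pair(cons(c, c), 0), 0))))   [R4 at 2.2]
5. cons(0, m(pair(pair(c, c), c), c, pair(e, m(m(pair(pair(c, c), c), pair(c, c), pair(0, pair(c, c))), pair(cons(c, c), 0), 0))))  →  cons(0, m(pair(pair(c, c), c), c, pair(e, m(pair(pair(c, c), c), pair(c, c), pair(0, pair(c, c))))))   [R4 at 2.3.2]
6. cons(0, m(pair(pair(c, c), c), c, pair(e, m(pair(pair(c, c), c), pair(c, c), pair(0, pair(c, c))))))  →  cons(0, m(pair(pair(c, c), c), c, pair(e, pair(c, c))))   [R6 at 2.3.2]
7. cons(0, m(pair(pair(c, c), c), c, pair(e, pair(c, c))))  →  cons(0, c)   [R6 at 2]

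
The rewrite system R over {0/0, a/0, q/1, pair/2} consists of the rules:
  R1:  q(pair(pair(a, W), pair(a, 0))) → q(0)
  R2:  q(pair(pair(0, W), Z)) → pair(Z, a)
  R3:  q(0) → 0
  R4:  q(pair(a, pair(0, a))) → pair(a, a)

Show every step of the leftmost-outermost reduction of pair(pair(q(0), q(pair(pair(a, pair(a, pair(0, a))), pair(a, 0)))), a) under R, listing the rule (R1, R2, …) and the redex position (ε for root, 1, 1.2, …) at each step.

1. pair(pair(q(0), q(pair(pair(a, pair(a, pair(0, a))), pair(a, 0)))), a)  →  pair(pair(0, q(pair(pair(a, pair(a, pair(0, a))), pair(a, 0)))), a)   [R3 at 1.1]
2. pair(pair(0, q(pair(pair(a, pair(a, pair(0, a))), pair(a, 0)))), a)  →  pair(pair(0, q(0)), a)   [R1 at 1.2]
3. pair(pair(0, q(0)), a)  →  pair(pair(0, 0), a)   [R3 at 1.2]

pair(pair(0, 0), a)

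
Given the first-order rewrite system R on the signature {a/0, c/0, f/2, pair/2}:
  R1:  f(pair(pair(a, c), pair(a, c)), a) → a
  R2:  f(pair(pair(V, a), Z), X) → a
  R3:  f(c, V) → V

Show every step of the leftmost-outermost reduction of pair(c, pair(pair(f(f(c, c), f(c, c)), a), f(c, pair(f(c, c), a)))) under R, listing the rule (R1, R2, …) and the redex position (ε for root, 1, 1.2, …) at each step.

1. pair(c, pair(pair(f(f(c, c), f(c, c)), a), f(c, pair(f(c, c), a))))  →  pair(c, pair(pair(f(c, f(c, c)), a), f(c, pair(f(c, c), a))))   [R3 at 2.1.1.1]
2. pair(c, pair(pair(f(c, f(c, c)), a), f(c, pair(f(c, c), a))))  →  pair(c, pair(pair(f(c, c), a), f(c, pair(f(c, c), a))))   [R3 at 2.1.1]
3. pair(c, pair(pair(f(c, c), a), f(c, pair(f(c, c), a))))  →  pair(c, pair(pair(c, a), f(c, pair(f(c, c), a))))   [R3 at 2.1.1]
4. pair(c, pair(pair(c, a), f(c, pair(f(c, c), a))))  →  pair(c, pair(pair(c, a), pair(f(c, c), a)))   [R3 at 2.2]
5. pair(c, pair(pair(c, a), pair(f(c, c), a)))  →  pair(c, pair(pair(c, a), pair(c, a)))   [R3 at 2.2.1]

pair(c, pair(pair(c, a), pair(c, a)))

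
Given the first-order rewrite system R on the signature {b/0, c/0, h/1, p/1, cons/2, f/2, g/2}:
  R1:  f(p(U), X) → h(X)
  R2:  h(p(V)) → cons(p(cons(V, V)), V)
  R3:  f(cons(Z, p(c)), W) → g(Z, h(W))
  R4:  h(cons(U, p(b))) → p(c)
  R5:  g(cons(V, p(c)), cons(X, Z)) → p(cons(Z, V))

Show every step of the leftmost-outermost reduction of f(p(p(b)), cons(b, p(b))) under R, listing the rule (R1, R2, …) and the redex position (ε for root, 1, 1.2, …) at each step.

1. f(p(p(b)), cons(b, p(b)))  →  h(cons(b, p(b)))   [R1 at ε]
2. h(cons(b, p(b)))  →  p(c)   [R4 at ε]

p(c)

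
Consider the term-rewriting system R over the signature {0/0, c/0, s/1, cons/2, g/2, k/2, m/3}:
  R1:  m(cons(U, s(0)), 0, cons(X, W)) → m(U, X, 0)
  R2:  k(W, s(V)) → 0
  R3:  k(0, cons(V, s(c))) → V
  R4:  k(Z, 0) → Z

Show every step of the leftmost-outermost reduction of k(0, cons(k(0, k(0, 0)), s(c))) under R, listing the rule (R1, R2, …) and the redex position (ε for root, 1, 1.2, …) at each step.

0

1. k(0, cons(k(0, k(0, 0)), s(c)))  →  k(0, k(0, 0))   [R3 at ε]
2. k(0, k(0, 0))  →  k(0, 0)   [R4 at 2]
3. k(0, 0)  →  0   [R4 at ε]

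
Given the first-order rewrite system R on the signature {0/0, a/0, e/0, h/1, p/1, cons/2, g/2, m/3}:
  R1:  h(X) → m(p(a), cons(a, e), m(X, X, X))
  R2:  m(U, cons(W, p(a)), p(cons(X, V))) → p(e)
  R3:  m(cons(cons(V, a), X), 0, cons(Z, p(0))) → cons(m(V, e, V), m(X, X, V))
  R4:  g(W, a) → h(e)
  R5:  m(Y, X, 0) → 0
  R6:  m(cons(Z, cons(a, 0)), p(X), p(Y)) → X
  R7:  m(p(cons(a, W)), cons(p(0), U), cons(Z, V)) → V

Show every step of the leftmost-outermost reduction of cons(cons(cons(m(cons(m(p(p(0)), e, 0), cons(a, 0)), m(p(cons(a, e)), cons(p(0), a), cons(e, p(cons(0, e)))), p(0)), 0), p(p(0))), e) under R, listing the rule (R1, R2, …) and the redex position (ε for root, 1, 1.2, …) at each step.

1. cons(cons(cons(m(cons(m(p(p(0)), e, 0), cons(a, 0)), m(p(cons(a, e)), cons(p(0), a), cons(e, p(cons(0, e)))), p(0)), 0), p(p(0))), e)  →  cons(cons(cons(m(cons(0, cons(a, 0)), m(p(cons(a, e)), cons(p(0), a), cons(e, p(cons(0, e)))), p(0)), 0), p(p(0))), e)   [R5 at 1.1.1.1.1]
2. cons(cons(cons(m(cons(0, cons(a, 0)), m(p(cons(a, e)), cons(p(0), a), cons(e, p(cons(0, e)))), p(0)), 0), p(p(0))), e)  →  cons(cons(cons(m(cons(0, cons(a, 0)), p(cons(0, e)), p(0)), 0), p(p(0))), e)   [R7 at 1.1.1.2]
3. cons(cons(cons(m(cons(0, cons(a, 0)), p(cons(0, e)), p(0)), 0), p(p(0))), e)  →  cons(cons(cons(cons(0, e), 0), p(p(0))), e)   [R6 at 1.1.1]

cons(cons(cons(cons(0, e), 0), p(p(0))), e)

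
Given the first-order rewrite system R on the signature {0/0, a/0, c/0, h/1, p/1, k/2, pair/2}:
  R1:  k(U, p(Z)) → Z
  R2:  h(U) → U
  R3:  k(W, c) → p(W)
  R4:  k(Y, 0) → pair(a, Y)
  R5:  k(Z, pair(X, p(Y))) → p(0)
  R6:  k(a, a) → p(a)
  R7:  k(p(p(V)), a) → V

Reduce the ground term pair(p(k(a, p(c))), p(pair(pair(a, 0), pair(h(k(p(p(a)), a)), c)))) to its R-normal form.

pair(p(c), p(pair(pair(a, 0), pair(a, c))))

1. pair(p(k(a, p(c))), p(pair(pair(a, 0), pair(h(k(p(p(a)), a)), c))))  →  pair(p(c), p(pair(pair(a, 0), pair(h(k(p(p(a)), a)), c))))   [R1 at 1.1]
2. pair(p(c), p(pair(pair(a, 0), pair(h(k(p(p(a)), a)), c))))  →  pair(p(c), p(pair(pair(a, 0), pair(k(p(p(a)), a), c))))   [R2 at 2.1.2.1]
3. pair(p(c), p(pair(pair(a, 0), pair(k(p(p(a)), a), c))))  →  pair(p(c), p(pair(pair(a, 0), pair(a, c))))   [R7 at 2.1.2.1]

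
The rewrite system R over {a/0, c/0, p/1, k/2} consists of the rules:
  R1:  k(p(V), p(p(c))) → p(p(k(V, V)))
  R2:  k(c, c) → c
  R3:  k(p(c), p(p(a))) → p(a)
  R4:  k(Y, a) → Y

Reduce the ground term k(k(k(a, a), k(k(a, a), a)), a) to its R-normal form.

1. k(k(k(a, a), k(k(a, a), a)), a)  →  k(k(a, a), k(k(a, a), a))   [R4 at ε]
2. k(k(a, a), k(k(a, a), a))  →  k(a, k(k(a, a), a))   [R4 at 1]
3. k(a, k(k(a, a), a))  →  k(a, k(a, a))   [R4 at 2]
4. k(a, k(a, a))  →  k(a, a)   [R4 at 2]
5. k(a, a)  →  a   [R4 at ε]

a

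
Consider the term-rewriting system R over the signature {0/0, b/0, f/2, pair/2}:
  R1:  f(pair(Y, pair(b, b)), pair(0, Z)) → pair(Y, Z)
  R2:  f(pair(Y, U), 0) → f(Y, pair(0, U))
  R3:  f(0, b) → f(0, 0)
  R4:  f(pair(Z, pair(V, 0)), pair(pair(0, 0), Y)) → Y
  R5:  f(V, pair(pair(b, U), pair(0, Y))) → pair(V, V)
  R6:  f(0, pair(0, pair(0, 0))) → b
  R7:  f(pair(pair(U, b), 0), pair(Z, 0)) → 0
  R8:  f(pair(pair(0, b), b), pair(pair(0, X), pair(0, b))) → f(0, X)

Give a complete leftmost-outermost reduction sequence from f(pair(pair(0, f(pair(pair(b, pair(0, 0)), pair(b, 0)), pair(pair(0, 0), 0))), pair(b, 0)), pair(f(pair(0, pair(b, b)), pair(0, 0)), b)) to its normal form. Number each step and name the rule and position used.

1. f(pair(pair(0, f(pair(pair(b, pair(0, 0)), pair(b, 0)), pair(pair(0, 0), 0))), pair(b, 0)), pair(f(pair(0, pair(b, b)), pair(0, 0)), b))  →  f(pair(pair(0, 0), pair(b, 0)), pair(f(pair(0, pair(b, b)), pair(0, 0)), b))   [R4 at 1.1.2]
2. f(pair(pair(0, 0), pair(b, 0)), pair(f(pair(0, pair(b, b)), pair(0, 0)), b))  →  f(pair(pair(0, 0), pair(b, 0)), pair(pair(0, 0), b))   [R1 at 2.1]
3. f(pair(pair(0, 0), pair(b, 0)), pair(pair(0, 0), b))  →  b   [R4 at ε]

b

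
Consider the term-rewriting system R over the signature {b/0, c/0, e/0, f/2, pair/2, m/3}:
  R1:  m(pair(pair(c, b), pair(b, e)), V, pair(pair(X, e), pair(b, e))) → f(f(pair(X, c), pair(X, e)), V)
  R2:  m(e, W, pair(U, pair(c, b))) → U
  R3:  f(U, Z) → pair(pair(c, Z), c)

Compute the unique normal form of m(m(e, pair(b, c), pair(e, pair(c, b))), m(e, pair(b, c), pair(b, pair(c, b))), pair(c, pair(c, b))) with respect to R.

c

1. m(m(e, pair(b, c), pair(e, pair(c, b))), m(e, pair(b, c), pair(b, pair(c, b))), pair(c, pair(c, b)))  →  m(e, m(e, pair(b, c), pair(b, pair(c, b))), pair(c, pair(c, b)))   [R2 at 1]
2. m(e, m(e, pair(b, c), pair(b, pair(c, b))), pair(c, pair(c, b)))  →  c   [R2 at ε]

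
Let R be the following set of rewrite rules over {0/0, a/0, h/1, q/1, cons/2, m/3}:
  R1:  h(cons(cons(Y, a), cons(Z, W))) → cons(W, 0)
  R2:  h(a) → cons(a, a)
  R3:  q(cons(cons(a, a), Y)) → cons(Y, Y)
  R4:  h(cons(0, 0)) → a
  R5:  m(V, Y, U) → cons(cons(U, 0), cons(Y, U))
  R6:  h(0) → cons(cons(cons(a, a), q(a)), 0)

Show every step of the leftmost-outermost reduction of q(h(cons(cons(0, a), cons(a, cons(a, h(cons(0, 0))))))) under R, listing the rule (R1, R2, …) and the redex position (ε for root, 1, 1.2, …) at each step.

cons(0, 0)

1. q(h(cons(cons(0, a), cons(a, cons(a, h(cons(0, 0)))))))  →  q(cons(cons(a, h(cons(0, 0))), 0))   [R1 at 1]
2. q(cons(cons(a, h(cons(0, 0))), 0))  →  q(cons(cons(a, a), 0))   [R4 at 1.1.2]
3. q(cons(cons(a, a), 0))  →  cons(0, 0)   [R3 at ε]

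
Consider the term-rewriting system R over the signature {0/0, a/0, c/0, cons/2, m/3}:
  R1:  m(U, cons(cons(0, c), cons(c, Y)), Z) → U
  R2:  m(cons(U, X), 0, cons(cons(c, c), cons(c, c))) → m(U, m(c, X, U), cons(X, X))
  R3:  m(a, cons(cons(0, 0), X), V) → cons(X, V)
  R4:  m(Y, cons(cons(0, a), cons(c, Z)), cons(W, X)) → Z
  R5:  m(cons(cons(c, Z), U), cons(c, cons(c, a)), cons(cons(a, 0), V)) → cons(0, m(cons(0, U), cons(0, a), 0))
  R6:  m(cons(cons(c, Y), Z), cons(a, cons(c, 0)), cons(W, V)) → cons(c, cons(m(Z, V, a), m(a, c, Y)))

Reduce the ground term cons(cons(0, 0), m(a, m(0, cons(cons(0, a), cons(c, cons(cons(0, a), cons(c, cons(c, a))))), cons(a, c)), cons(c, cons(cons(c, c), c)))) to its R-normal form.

cons(cons(0, 0), cons(c, a))

1. cons(cons(0, 0), m(a, m(0, cons(cons(0, a), cons(c, cons(cons(0, a), cons(c, cons(c, a))))), cons(a, c)), cons(c, cons(cons(c, c), c))))  →  cons(cons(0, 0), m(a, cons(cons(0, a), cons(c, cons(c, a))), cons(c, cons(cons(c, c), c))))   [R4 at 2.2]
2. cons(cons(0, 0), m(a, cons(cons(0, a), cons(c, cons(c, a))), cons(c, cons(cons(c, c), c))))  →  cons(cons(0, 0), cons(c, a))   [R4 at 2]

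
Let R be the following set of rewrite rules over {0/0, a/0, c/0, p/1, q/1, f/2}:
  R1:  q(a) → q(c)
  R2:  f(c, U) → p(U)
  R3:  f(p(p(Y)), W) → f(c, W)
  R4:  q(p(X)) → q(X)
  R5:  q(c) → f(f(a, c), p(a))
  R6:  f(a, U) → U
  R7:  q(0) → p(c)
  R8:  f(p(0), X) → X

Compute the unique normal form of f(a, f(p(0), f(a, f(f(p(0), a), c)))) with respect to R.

c

1. f(a, f(p(0), f(a, f(f(p(0), a), c))))  →  f(p(0), f(a, f(f(p(0), a), c)))   [R6 at ε]
2. f(p(0), f(a, f(f(p(0), a), c)))  →  f(a, f(f(p(0), a), c))   [R8 at ε]
3. f(a, f(f(p(0), a), c))  →  f(f(p(0), a), c)   [R6 at ε]
4. f(f(p(0), a), c)  →  f(a, c)   [R8 at 1]
5. f(a, c)  →  c   [R6 at ε]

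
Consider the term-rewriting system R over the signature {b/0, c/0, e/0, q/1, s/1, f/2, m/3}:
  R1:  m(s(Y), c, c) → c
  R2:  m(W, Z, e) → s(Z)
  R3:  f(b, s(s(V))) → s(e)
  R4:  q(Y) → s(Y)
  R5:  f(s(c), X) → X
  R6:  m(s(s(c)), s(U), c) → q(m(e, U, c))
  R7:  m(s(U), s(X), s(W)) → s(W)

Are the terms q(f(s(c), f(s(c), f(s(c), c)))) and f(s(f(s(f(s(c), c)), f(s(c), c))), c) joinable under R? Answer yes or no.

no — NF(t₁) = s(c), NF(t₂) = c

Reduce t₁ = q(f(s(c), f(s(c), f(s(c), c)))):
1. q(f(s(c), f(s(c), f(s(c), c))))  →  s(f(s(c), f(s(c), f(s(c), c))))   [R4 at ε]
2. s(f(s(c), f(s(c), f(s(c), c))))  →  s(f(s(c), f(s(c), c)))   [R5 at 1]
3. s(f(s(c), f(s(c), c)))  →  s(f(s(c), c))   [R5 at 1]
4. s(f(s(c), c))  →  s(c)   [R5 at 1]

Reduce t₂ = f(s(f(s(f(s(c), c)), f(s(c), c))), c):
1. f(s(f(s(f(s(c), c)), f(s(c), c))), c)  →  f(s(f(s(c), f(s(c), c))), c)   [R5 at 1.1.1.1]
2. f(s(f(s(c), f(s(c), c))), c)  →  f(s(f(s(c), c)), c)   [R5 at 1.1]
3. f(s(f(s(c), c)), c)  →  f(s(c), c)   [R5 at 1.1]
4. f(s(c), c)  →  c   [R5 at ε]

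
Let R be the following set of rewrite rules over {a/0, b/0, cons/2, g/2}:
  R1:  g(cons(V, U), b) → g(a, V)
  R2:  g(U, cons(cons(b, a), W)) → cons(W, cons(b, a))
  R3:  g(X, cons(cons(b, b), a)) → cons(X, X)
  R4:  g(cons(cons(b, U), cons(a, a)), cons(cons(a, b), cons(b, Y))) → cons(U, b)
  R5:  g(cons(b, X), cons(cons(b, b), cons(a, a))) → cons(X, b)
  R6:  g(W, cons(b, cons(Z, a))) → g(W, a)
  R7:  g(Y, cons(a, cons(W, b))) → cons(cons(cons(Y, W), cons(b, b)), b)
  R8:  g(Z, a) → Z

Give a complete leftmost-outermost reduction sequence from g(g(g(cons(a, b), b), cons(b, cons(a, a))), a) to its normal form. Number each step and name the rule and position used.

a

1. g(g(g(cons(a, b), b), cons(b, cons(a, a))), a)  →  g(g(cons(a, b), b), cons(b, cons(a, a)))   [R8 at ε]
2. g(g(cons(a, b), b), cons(b, cons(a, a)))  →  g(g(cons(a, b), b), a)   [R6 at ε]
3. g(g(cons(a, b), b), a)  →  g(cons(a, b), b)   [R8 at ε]
4. g(cons(a, b), b)  →  g(a, a)   [R1 at ε]
5. g(a, a)  →  a   [R8 at ε]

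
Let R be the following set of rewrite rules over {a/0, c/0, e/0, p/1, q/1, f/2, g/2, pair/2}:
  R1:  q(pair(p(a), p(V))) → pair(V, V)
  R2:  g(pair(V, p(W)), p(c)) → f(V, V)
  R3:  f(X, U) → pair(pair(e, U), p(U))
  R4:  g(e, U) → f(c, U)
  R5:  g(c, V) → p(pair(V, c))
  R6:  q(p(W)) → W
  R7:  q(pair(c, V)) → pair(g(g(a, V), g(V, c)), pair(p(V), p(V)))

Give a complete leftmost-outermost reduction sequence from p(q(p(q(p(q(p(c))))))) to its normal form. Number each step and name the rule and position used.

p(c)

1. p(q(p(q(p(q(p(c)))))))  →  p(q(p(q(p(c)))))   [R6 at 1]
2. p(q(p(q(p(c)))))  →  p(q(p(c)))   [R6 at 1]
3. p(q(p(c)))  →  p(c)   [R6 at 1]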